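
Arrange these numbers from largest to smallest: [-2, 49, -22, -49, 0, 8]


Original list: [-2, 49, -22, -49, 0, 8]
Repeatedly take the largest remaining element:
  Remaining [-2, 49, -22, -49, 0, 8] -> largest is 49
  Remaining [-2, -22, -49, 0, 8] -> largest is 8
  Remaining [-2, -22, -49, 0] -> largest is 0
  Remaining [-2, -22, -49] -> largest is -2
  Remaining [-22, -49] -> largest is -22
  Remaining [-49] -> largest is -49
Collecting the picks in order gives the descending list.
Final answer: [49, 8, 0, -2, -22, -49]


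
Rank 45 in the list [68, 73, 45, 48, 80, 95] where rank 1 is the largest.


Sort descending: [95, 80, 73, 68, 48, 45]
Find 45 in the sorted list.
45 is at position 6.
Final answer: 6


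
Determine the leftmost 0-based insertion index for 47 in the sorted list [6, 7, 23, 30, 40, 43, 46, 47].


List is sorted: [6, 7, 23, 30, 40, 43, 46, 47]
We need the leftmost position where 47 can be inserted, i.e. the first index whose element is >= 47 (or the end of the list if none is).
Binary search with low=0, high=8 (0-based indices):
  low=0, high=8, mid=4: a[4]=40 < 47, so low = 5
  low=5, high=8, mid=6: a[6]=46 < 47, so low = 7
  low=7, high=8, mid=7: a[7]=47 >= 47, so high = 7
Now low = high = 7, so the insertion index is 7.
Final answer: 7


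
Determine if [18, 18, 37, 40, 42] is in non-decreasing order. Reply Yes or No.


Check consecutive pairs:
  18 <= 18? True
  18 <= 37? True
  37 <= 40? True
  40 <= 42? True
Every consecutive pair is in order, so the list is non-decreasing.
Final answer: Yes


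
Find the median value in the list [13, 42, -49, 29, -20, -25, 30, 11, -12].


First, sort the list: [-49, -25, -20, -12, 11, 13, 29, 30, 42]
The list has 9 elements (odd count).
The middle index is 4 (0-based), and the element there is 11.
Final answer: 11


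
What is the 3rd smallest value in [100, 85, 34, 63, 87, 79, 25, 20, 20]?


Sort ascending: [20, 20, 25, 34, 63, 79, 85, 87, 100]
The 3rd element (1-indexed) is at index 2.
Value = 25
Final answer: 25


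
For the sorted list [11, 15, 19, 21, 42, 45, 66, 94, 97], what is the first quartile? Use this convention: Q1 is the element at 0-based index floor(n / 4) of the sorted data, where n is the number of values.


The list has n = 9 elements.
Q1 index = floor(9 / 4) = floor(2.25) = 2
Counting from index 0 in the sorted data, the element at index 2 is 19.
Final answer: 19


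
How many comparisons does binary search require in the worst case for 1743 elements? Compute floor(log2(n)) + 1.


Binary search halves the search space each step.
Maximum comparisons = floor(log2(1743)) + 1
log2(1743) = 10.7674
floor(log2(1743)) = 10, so 10 + 1 = 11
Final answer: 11


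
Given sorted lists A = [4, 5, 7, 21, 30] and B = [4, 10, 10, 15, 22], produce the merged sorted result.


List A: [4, 5, 7, 21, 30]
List B: [4, 10, 10, 15, 22]
Repeatedly compare the front elements and take the smaller:
  4 vs 4 -> take 4
  5 vs 4 -> take 4
  5 vs 10 -> take 5
  7 vs 10 -> take 7
  21 vs 10 -> take 10
  21 vs 10 -> take 10
  21 vs 15 -> take 15
  21 vs 22 -> take 21
  30 vs 22 -> take 22
  B is exhausted; append the rest of A: [30]
Final answer: [4, 4, 5, 7, 10, 10, 15, 21, 22, 30]


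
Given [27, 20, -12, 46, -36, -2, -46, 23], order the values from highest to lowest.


Original list: [27, 20, -12, 46, -36, -2, -46, 23]
Repeatedly take the largest remaining element:
  Remaining [27, 20, -12, 46, -36, -2, -46, 23] -> largest is 46
  Remaining [27, 20, -12, -36, -2, -46, 23] -> largest is 27
  Remaining [20, -12, -36, -2, -46, 23] -> largest is 23
  Remaining [20, -12, -36, -2, -46] -> largest is 20
  Remaining [-12, -36, -2, -46] -> largest is -2
  Remaining [-12, -36, -46] -> largest is -12
  Remaining [-36, -46] -> largest is -36
  Remaining [-46] -> largest is -46
Collecting the picks in order gives the descending list.
Final answer: [46, 27, 23, 20, -2, -12, -36, -46]


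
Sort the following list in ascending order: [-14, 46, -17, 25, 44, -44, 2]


Original list: [-14, 46, -17, 25, 44, -44, 2]
Repeatedly take the smallest remaining element:
  Remaining [-14, 46, -17, 25, 44, -44, 2] -> smallest is -44
  Remaining [-14, 46, -17, 25, 44, 2] -> smallest is -17
  Remaining [-14, 46, 25, 44, 2] -> smallest is -14
  Remaining [46, 25, 44, 2] -> smallest is 2
  Remaining [46, 25, 44] -> smallest is 25
  Remaining [46, 44] -> smallest is 44
  Remaining [46] -> smallest is 46
Collecting the picks in order gives the sorted list.
Final answer: [-44, -17, -14, 2, 25, 44, 46]


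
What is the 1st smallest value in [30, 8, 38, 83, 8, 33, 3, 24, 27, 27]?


Sort ascending: [3, 8, 8, 24, 27, 27, 30, 33, 38, 83]
The 1st element (1-indexed) is at index 0.
Value = 3
Final answer: 3


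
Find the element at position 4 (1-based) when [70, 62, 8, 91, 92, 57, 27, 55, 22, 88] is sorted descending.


Sort descending: [92, 91, 88, 70, 62, 57, 55, 27, 22, 8]
The 4th element (1-indexed) is at index 3.
Value = 70
Final answer: 70


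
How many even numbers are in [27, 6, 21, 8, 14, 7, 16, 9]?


Check each element:
  27 is odd
  6 is even
  21 is odd
  8 is even
  14 is even
  7 is odd
  16 is even
  9 is odd
Evens: [6, 8, 14, 16]
Count of evens = 4
Final answer: 4


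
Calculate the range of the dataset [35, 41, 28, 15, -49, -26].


Maximum value: 41
Minimum value: -49
Range = 41 - (-49) = 90
Final answer: 90


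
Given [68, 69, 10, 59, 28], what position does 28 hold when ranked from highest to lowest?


Sort descending: [69, 68, 59, 28, 10]
Find 28 in the sorted list.
28 is at position 4.
Final answer: 4


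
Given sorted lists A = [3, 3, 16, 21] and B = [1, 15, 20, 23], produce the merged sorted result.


List A: [3, 3, 16, 21]
List B: [1, 15, 20, 23]
Repeatedly compare the front elements and take the smaller:
  3 vs 1 -> take 1
  3 vs 15 -> take 3
  3 vs 15 -> take 3
  16 vs 15 -> take 15
  16 vs 20 -> take 16
  21 vs 20 -> take 20
  21 vs 23 -> take 21
  A is exhausted; append the rest of B: [23]
Final answer: [1, 3, 3, 15, 16, 20, 21, 23]


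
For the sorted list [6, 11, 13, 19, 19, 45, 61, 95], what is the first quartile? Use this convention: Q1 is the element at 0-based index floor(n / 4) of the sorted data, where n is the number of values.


The list has n = 8 elements.
Q1 index = floor(8 / 4) = floor(2) = 2
Counting from index 0 in the sorted data, the element at index 2 is 13.
Final answer: 13


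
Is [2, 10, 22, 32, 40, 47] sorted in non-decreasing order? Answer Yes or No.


Check consecutive pairs:
  2 <= 10? True
  10 <= 22? True
  22 <= 32? True
  32 <= 40? True
  40 <= 47? True
Every consecutive pair is in order, so the list is non-decreasing.
Final answer: Yes


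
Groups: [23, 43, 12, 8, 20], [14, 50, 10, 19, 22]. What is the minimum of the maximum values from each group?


Find max of each group:
  Group 1: [23, 43, 12, 8, 20] -> max = 43
  Group 2: [14, 50, 10, 19, 22] -> max = 50
Maxes: [43, 50]
Minimum of maxes = 43
Final answer: 43


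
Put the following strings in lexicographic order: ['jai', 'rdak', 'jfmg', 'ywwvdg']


Compare strings character by character (the first differing letter decides):
  'jai' < 'jfmg' since 'a' < 'f' at position 2
  'jfmg' < 'rdak' since 'j' < 'r' at position 1
  'rdak' < 'ywwvdg' since 'r' < 'y' at position 1
Chaining these comparisons gives the alphabetical order.
Final answer: ['jai', 'jfmg', 'rdak', 'ywwvdg']


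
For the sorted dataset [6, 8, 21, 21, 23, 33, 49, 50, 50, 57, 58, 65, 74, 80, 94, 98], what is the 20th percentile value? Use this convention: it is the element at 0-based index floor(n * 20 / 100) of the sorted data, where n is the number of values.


The dataset has n = 16 elements.
Index = floor(16 * 20 / 100) = floor(320 / 100) = floor(3.2) = 3
Counting from index 0 in the sorted data, the element at index 3 is 21.
Final answer: 21


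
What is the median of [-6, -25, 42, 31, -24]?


First, sort the list: [-25, -24, -6, 31, 42]
The list has 5 elements (odd count).
The middle index is 2 (0-based), and the element there is -6.
Final answer: -6


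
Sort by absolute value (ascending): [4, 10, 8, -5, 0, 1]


Compute absolute values:
  |4| = 4
  |10| = 10
  |8| = 8
  |-5| = 5
  |0| = 0
  |1| = 1
Absolute values in increasing order: 0 < 1 < 4 < 5 < 8 < 10
Listing the original numbers in that order gives the answer.
Final answer: [0, 1, 4, -5, 8, 10]


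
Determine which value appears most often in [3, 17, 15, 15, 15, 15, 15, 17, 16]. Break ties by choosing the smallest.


Count the frequency of each value:
  3 appears 1 time(s)
  15 appears 5 time(s)
  16 appears 1 time(s)
  17 appears 2 time(s)
Maximum frequency is 5.
Only 15 reaches that frequency, so it is the mode.
Final answer: 15


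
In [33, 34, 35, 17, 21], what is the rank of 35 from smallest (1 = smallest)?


Sort ascending: [17, 21, 33, 34, 35]
Find 35 in the sorted list.
35 is at position 5 (1-indexed).
Final answer: 5


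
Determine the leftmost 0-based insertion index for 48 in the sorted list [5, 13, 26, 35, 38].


List is sorted: [5, 13, 26, 35, 38]
We need the leftmost position where 48 can be inserted, i.e. the first index whose element is >= 48 (or the end of the list if none is).
Binary search with low=0, high=5 (0-based indices):
  low=0, high=5, mid=2: a[2]=26 < 48, so low = 3
  low=3, high=5, mid=4: a[4]=38 < 48, so low = 5
Now low = high = 5, so the insertion index is 5.
Final answer: 5


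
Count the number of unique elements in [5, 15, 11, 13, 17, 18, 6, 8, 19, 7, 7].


List all unique values:
Distinct values: [5, 6, 7, 8, 11, 13, 15, 17, 18, 19]
Count = 10
Final answer: 10


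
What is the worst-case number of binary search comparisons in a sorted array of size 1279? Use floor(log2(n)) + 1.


Binary search halves the search space each step.
Maximum comparisons = floor(log2(1279)) + 1
log2(1279) = 10.3208
floor(log2(1279)) = 10, so 10 + 1 = 11
Final answer: 11


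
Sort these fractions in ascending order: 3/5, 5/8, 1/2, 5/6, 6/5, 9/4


Convert to decimal for comparison:
  3/5 = 0.6
  5/8 = 0.625
  1/2 = 0.5
  5/6 = 0.8333
  6/5 = 1.2
  9/4 = 2.25
Decimals in increasing order: 0.5 < 0.6 < 0.625 < 0.8333 < 1.2 < 2.25
Writing each back as its fraction gives the sorted order.
Final answer: 1/2, 3/5, 5/8, 5/6, 6/5, 9/4


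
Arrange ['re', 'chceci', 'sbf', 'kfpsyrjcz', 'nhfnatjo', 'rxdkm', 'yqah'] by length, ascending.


Compute lengths:
  're' has length 2
  'chceci' has length 6
  'sbf' has length 3
  'kfpsyrjcz' has length 9
  'nhfnatjo' has length 8
  'rxdkm' has length 5
  'yqah' has length 4
Lengths in increasing order: 2 < 3 < 4 < 5 < 6 < 8 < 9
Listing the words in that order gives the answer.
Final answer: ['re', 'sbf', 'yqah', 'rxdkm', 'chceci', 'nhfnatjo', 'kfpsyrjcz']


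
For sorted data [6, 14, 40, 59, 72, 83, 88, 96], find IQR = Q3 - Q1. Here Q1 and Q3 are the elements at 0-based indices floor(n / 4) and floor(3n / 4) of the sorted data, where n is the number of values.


The data has n = 8 elements.
Q1 index = floor(8 / 4) = floor(2) = 2; Q3 index = floor(3 * 8 / 4) = floor(6) = 6
Q1 = element at index 2 = 40
Q3 = element at index 6 = 88
IQR = 88 - 40 = 48
Final answer: 48


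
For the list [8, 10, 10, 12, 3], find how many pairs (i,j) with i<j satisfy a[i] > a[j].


For each element, count the later elements that are smaller than it:
  8 (index 0): smaller elements after it = [3] -> 1
  10 (index 1): smaller elements after it = [3] -> 1
  10 (index 2): smaller elements after it = [3] -> 1
  12 (index 3): smaller elements after it = [3] -> 1
Total inversions = 1 + 1 + 1 + 1 = 4
Final answer: 4


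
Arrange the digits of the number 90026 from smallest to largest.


The number 90026 has digits: 9, 0, 0, 2, 6
Sorted: 0, 0, 2, 6, 9
Joining the sorted digits gives the result.
Final answer: 00269


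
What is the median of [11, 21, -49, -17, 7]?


First, sort the list: [-49, -17, 7, 11, 21]
The list has 5 elements (odd count).
The middle index is 2 (0-based), and the element there is 7.
Final answer: 7


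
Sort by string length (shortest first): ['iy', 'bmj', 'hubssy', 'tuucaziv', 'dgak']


Compute lengths:
  'iy' has length 2
  'bmj' has length 3
  'hubssy' has length 6
  'tuucaziv' has length 8
  'dgak' has length 4
Lengths in increasing order: 2 < 3 < 4 < 6 < 8
Listing the words in that order gives the answer.
Final answer: ['iy', 'bmj', 'dgak', 'hubssy', 'tuucaziv']


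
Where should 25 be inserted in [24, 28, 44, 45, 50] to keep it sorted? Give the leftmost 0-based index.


List is sorted: [24, 28, 44, 45, 50]
We need the leftmost position where 25 can be inserted, i.e. the first index whose element is >= 25 (or the end of the list if none is).
Binary search with low=0, high=5 (0-based indices):
  low=0, high=5, mid=2: a[2]=44 >= 25, so high = 2
  low=0, high=2, mid=1: a[1]=28 >= 25, so high = 1
  low=0, high=1, mid=0: a[0]=24 < 25, so low = 1
Now low = high = 1, so the insertion index is 1.
Final answer: 1


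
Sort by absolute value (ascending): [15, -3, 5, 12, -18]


Compute absolute values:
  |15| = 15
  |-3| = 3
  |5| = 5
  |12| = 12
  |-18| = 18
Absolute values in increasing order: 3 < 5 < 12 < 15 < 18
Listing the original numbers in that order gives the answer.
Final answer: [-3, 5, 12, 15, -18]


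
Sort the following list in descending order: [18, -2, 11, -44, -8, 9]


Original list: [18, -2, 11, -44, -8, 9]
Repeatedly take the largest remaining element:
  Remaining [18, -2, 11, -44, -8, 9] -> largest is 18
  Remaining [-2, 11, -44, -8, 9] -> largest is 11
  Remaining [-2, -44, -8, 9] -> largest is 9
  Remaining [-2, -44, -8] -> largest is -2
  Remaining [-44, -8] -> largest is -8
  Remaining [-44] -> largest is -44
Collecting the picks in order gives the descending list.
Final answer: [18, 11, 9, -2, -8, -44]


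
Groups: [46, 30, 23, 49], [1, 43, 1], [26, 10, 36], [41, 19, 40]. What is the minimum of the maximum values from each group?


Find max of each group:
  Group 1: [46, 30, 23, 49] -> max = 49
  Group 2: [1, 43, 1] -> max = 43
  Group 3: [26, 10, 36] -> max = 36
  Group 4: [41, 19, 40] -> max = 41
Maxes: [49, 43, 36, 41]
Minimum of maxes = 36
Final answer: 36


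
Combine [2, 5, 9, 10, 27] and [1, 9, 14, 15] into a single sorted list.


List A: [2, 5, 9, 10, 27]
List B: [1, 9, 14, 15]
Repeatedly compare the front elements and take the smaller:
  2 vs 1 -> take 1
  2 vs 9 -> take 2
  5 vs 9 -> take 5
  9 vs 9 -> take 9
  10 vs 9 -> take 9
  10 vs 14 -> take 10
  27 vs 14 -> take 14
  27 vs 15 -> take 15
  B is exhausted; append the rest of A: [27]
Final answer: [1, 2, 5, 9, 9, 10, 14, 15, 27]


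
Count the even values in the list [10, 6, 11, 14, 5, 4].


Check each element:
  10 is even
  6 is even
  11 is odd
  14 is even
  5 is odd
  4 is even
Evens: [10, 6, 14, 4]
Count of evens = 4
Final answer: 4


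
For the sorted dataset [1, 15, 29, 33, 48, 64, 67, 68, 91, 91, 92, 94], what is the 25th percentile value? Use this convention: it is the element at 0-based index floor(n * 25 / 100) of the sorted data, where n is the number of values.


The dataset has n = 12 elements.
Index = floor(12 * 25 / 100) = floor(300 / 100) = floor(3) = 3
Counting from index 0 in the sorted data, the element at index 3 is 33.
Final answer: 33


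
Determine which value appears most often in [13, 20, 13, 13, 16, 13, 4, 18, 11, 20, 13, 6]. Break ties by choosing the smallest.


Count the frequency of each value:
  4 appears 1 time(s)
  6 appears 1 time(s)
  11 appears 1 time(s)
  13 appears 5 time(s)
  16 appears 1 time(s)
  18 appears 1 time(s)
  20 appears 2 time(s)
Maximum frequency is 5.
Only 13 reaches that frequency, so it is the mode.
Final answer: 13


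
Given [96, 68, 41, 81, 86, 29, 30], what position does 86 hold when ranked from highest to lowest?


Sort descending: [96, 86, 81, 68, 41, 30, 29]
Find 86 in the sorted list.
86 is at position 2.
Final answer: 2


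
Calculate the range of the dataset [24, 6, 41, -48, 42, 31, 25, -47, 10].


Maximum value: 42
Minimum value: -48
Range = 42 - (-48) = 90
Final answer: 90


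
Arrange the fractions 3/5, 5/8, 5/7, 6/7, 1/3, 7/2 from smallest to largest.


Convert to decimal for comparison:
  3/5 = 0.6
  5/8 = 0.625
  5/7 = 0.7143
  6/7 = 0.8571
  1/3 = 0.3333
  7/2 = 3.5
Decimals in increasing order: 0.3333 < 0.6 < 0.625 < 0.7143 < 0.8571 < 3.5
Writing each back as its fraction gives the sorted order.
Final answer: 1/3, 3/5, 5/8, 5/7, 6/7, 7/2


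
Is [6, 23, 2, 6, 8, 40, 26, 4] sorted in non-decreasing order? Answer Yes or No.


Check consecutive pairs:
  6 <= 23? True
  23 <= 2? False
  2 <= 6? True
  6 <= 8? True
  8 <= 40? True
  40 <= 26? False
  26 <= 4? False
3 consecutive pair(s) are out of order, so the list is not sorted.
Final answer: No


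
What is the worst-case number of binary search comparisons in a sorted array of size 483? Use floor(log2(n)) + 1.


Binary search halves the search space each step.
Maximum comparisons = floor(log2(483)) + 1
log2(483) = 8.9159
floor(log2(483)) = 8, so 8 + 1 = 9
Final answer: 9


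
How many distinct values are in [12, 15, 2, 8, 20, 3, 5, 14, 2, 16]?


List all unique values:
Distinct values: [2, 3, 5, 8, 12, 14, 15, 16, 20]
Count = 9
Final answer: 9


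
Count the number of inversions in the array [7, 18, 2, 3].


For each element, count the later elements that are smaller than it:
  7 (index 0): smaller elements after it = [2, 3] -> 2
  18 (index 1): smaller elements after it = [2, 3] -> 2
  2 (index 2): smaller elements after it = [] -> 0
Total inversions = 2 + 2 + 0 = 4
Final answer: 4


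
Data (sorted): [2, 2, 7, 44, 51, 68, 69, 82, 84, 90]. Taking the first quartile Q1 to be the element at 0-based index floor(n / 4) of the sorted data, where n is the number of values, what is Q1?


The list has n = 10 elements.
Q1 index = floor(10 / 4) = floor(2.5) = 2
Counting from index 0 in the sorted data, the element at index 2 is 7.
Final answer: 7


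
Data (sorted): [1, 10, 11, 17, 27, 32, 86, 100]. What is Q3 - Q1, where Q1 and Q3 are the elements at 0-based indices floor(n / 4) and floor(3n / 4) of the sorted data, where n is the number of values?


The data has n = 8 elements.
Q1 index = floor(8 / 4) = floor(2) = 2; Q3 index = floor(3 * 8 / 4) = floor(6) = 6
Q1 = element at index 2 = 11
Q3 = element at index 6 = 86
IQR = 86 - 11 = 75
Final answer: 75


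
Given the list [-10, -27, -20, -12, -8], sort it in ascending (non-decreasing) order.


Original list: [-10, -27, -20, -12, -8]
Repeatedly take the smallest remaining element:
  Remaining [-10, -27, -20, -12, -8] -> smallest is -27
  Remaining [-10, -20, -12, -8] -> smallest is -20
  Remaining [-10, -12, -8] -> smallest is -12
  Remaining [-10, -8] -> smallest is -10
  Remaining [-8] -> smallest is -8
Collecting the picks in order gives the sorted list.
Final answer: [-27, -20, -12, -10, -8]


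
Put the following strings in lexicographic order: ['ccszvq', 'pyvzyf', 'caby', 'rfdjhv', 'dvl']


Compare strings character by character (the first differing letter decides):
  'caby' < 'ccszvq' since 'a' < 'c' at position 2
  'ccszvq' < 'dvl' since 'c' < 'd' at position 1
  'dvl' < 'pyvzyf' since 'd' < 'p' at position 1
  'pyvzyf' < 'rfdjhv' since 'p' < 'r' at position 1
Chaining these comparisons gives the alphabetical order.
Final answer: ['caby', 'ccszvq', 'dvl', 'pyvzyf', 'rfdjhv']


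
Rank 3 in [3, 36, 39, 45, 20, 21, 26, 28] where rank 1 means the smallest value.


Sort ascending: [3, 20, 21, 26, 28, 36, 39, 45]
Find 3 in the sorted list.
3 is at position 1 (1-indexed).
Final answer: 1


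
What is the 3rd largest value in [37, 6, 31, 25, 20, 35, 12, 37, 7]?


Sort descending: [37, 37, 35, 31, 25, 20, 12, 7, 6]
The 3rd element (1-indexed) is at index 2.
Value = 35
Final answer: 35


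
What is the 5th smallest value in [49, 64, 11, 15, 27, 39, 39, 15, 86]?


Sort ascending: [11, 15, 15, 27, 39, 39, 49, 64, 86]
The 5th element (1-indexed) is at index 4.
Value = 39
Final answer: 39


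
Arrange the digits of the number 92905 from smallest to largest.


The number 92905 has digits: 9, 2, 9, 0, 5
Sorted: 0, 2, 5, 9, 9
Joining the sorted digits gives the result.
Final answer: 02599


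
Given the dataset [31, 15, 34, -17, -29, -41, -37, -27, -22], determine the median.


First, sort the list: [-41, -37, -29, -27, -22, -17, 15, 31, 34]
The list has 9 elements (odd count).
The middle index is 4 (0-based), and the element there is -22.
Final answer: -22


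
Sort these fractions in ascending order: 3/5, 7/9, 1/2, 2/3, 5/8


Convert to decimal for comparison:
  3/5 = 0.6
  7/9 = 0.7778
  1/2 = 0.5
  2/3 = 0.6667
  5/8 = 0.625
Decimals in increasing order: 0.5 < 0.6 < 0.625 < 0.6667 < 0.7778
Writing each back as its fraction gives the sorted order.
Final answer: 1/2, 3/5, 5/8, 2/3, 7/9


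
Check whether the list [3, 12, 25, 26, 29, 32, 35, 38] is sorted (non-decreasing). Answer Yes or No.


Check consecutive pairs:
  3 <= 12? True
  12 <= 25? True
  25 <= 26? True
  26 <= 29? True
  29 <= 32? True
  32 <= 35? True
  35 <= 38? True
Every consecutive pair is in order, so the list is non-decreasing.
Final answer: Yes


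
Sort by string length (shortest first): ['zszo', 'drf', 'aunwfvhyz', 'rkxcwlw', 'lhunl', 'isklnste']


Compute lengths:
  'zszo' has length 4
  'drf' has length 3
  'aunwfvhyz' has length 9
  'rkxcwlw' has length 7
  'lhunl' has length 5
  'isklnste' has length 8
Lengths in increasing order: 3 < 4 < 5 < 7 < 8 < 9
Listing the words in that order gives the answer.
Final answer: ['drf', 'zszo', 'lhunl', 'rkxcwlw', 'isklnste', 'aunwfvhyz']


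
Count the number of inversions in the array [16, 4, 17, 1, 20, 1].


For each element, count the later elements that are smaller than it:
  16 (index 0): smaller elements after it = [4, 1, 1] -> 3
  4 (index 1): smaller elements after it = [1, 1] -> 2
  17 (index 2): smaller elements after it = [1, 1] -> 2
  1 (index 3): smaller elements after it = [] -> 0
  20 (index 4): smaller elements after it = [1] -> 1
Total inversions = 3 + 2 + 2 + 0 + 1 = 8
Final answer: 8


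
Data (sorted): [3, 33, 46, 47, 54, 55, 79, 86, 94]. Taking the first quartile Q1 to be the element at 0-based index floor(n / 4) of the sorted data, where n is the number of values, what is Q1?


The list has n = 9 elements.
Q1 index = floor(9 / 4) = floor(2.25) = 2
Counting from index 0 in the sorted data, the element at index 2 is 46.
Final answer: 46


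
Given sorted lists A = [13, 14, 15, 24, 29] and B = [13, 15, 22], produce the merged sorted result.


List A: [13, 14, 15, 24, 29]
List B: [13, 15, 22]
Repeatedly compare the front elements and take the smaller:
  13 vs 13 -> take 13
  14 vs 13 -> take 13
  14 vs 15 -> take 14
  15 vs 15 -> take 15
  24 vs 15 -> take 15
  24 vs 22 -> take 22
  B is exhausted; append the rest of A: [24, 29]
Final answer: [13, 13, 14, 15, 15, 22, 24, 29]


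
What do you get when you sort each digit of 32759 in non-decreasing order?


The number 32759 has digits: 3, 2, 7, 5, 9
Sorted: 2, 3, 5, 7, 9
Joining the sorted digits gives the result.
Final answer: 23579


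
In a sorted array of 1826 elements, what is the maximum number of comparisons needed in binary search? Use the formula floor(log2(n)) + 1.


Binary search halves the search space each step.
Maximum comparisons = floor(log2(1826)) + 1
log2(1826) = 10.8345
floor(log2(1826)) = 10, so 10 + 1 = 11
Final answer: 11


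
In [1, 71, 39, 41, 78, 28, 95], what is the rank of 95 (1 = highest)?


Sort descending: [95, 78, 71, 41, 39, 28, 1]
Find 95 in the sorted list.
95 is at position 1.
Final answer: 1


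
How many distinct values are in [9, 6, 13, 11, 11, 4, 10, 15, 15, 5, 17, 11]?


List all unique values:
Distinct values: [4, 5, 6, 9, 10, 11, 13, 15, 17]
Count = 9
Final answer: 9


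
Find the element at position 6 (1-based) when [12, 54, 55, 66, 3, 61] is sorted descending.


Sort descending: [66, 61, 55, 54, 12, 3]
The 6th element (1-indexed) is at index 5.
Value = 3
Final answer: 3


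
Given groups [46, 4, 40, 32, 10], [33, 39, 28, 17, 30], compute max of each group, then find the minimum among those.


Find max of each group:
  Group 1: [46, 4, 40, 32, 10] -> max = 46
  Group 2: [33, 39, 28, 17, 30] -> max = 39
Maxes: [46, 39]
Minimum of maxes = 39
Final answer: 39


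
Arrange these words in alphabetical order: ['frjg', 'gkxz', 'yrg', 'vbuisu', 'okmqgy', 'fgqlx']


Compare strings character by character (the first differing letter decides):
  'fgqlx' < 'frjg' since 'g' < 'r' at position 2
  'frjg' < 'gkxz' since 'f' < 'g' at position 1
  'gkxz' < 'okmqgy' since 'g' < 'o' at position 1
  'okmqgy' < 'vbuisu' since 'o' < 'v' at position 1
  'vbuisu' < 'yrg' since 'v' < 'y' at position 1
Chaining these comparisons gives the alphabetical order.
Final answer: ['fgqlx', 'frjg', 'gkxz', 'okmqgy', 'vbuisu', 'yrg']


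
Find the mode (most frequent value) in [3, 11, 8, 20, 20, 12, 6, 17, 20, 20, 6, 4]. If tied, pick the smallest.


Count the frequency of each value:
  3 appears 1 time(s)
  4 appears 1 time(s)
  6 appears 2 time(s)
  8 appears 1 time(s)
  11 appears 1 time(s)
  12 appears 1 time(s)
  17 appears 1 time(s)
  20 appears 4 time(s)
Maximum frequency is 4.
Only 20 reaches that frequency, so it is the mode.
Final answer: 20


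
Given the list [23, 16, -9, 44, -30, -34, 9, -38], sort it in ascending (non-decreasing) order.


Original list: [23, 16, -9, 44, -30, -34, 9, -38]
Repeatedly take the smallest remaining element:
  Remaining [23, 16, -9, 44, -30, -34, 9, -38] -> smallest is -38
  Remaining [23, 16, -9, 44, -30, -34, 9] -> smallest is -34
  Remaining [23, 16, -9, 44, -30, 9] -> smallest is -30
  Remaining [23, 16, -9, 44, 9] -> smallest is -9
  Remaining [23, 16, 44, 9] -> smallest is 9
  Remaining [23, 16, 44] -> smallest is 16
  Remaining [23, 44] -> smallest is 23
  Remaining [44] -> smallest is 44
Collecting the picks in order gives the sorted list.
Final answer: [-38, -34, -30, -9, 9, 16, 23, 44]


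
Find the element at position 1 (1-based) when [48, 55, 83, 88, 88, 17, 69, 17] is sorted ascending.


Sort ascending: [17, 17, 48, 55, 69, 83, 88, 88]
The 1st element (1-indexed) is at index 0.
Value = 17
Final answer: 17


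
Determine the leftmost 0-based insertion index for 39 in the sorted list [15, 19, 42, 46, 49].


List is sorted: [15, 19, 42, 46, 49]
We need the leftmost position where 39 can be inserted, i.e. the first index whose element is >= 39 (or the end of the list if none is).
Binary search with low=0, high=5 (0-based indices):
  low=0, high=5, mid=2: a[2]=42 >= 39, so high = 2
  low=0, high=2, mid=1: a[1]=19 < 39, so low = 2
Now low = high = 2, so the insertion index is 2.
Final answer: 2


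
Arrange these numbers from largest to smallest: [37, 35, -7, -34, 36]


Original list: [37, 35, -7, -34, 36]
Repeatedly take the largest remaining element:
  Remaining [37, 35, -7, -34, 36] -> largest is 37
  Remaining [35, -7, -34, 36] -> largest is 36
  Remaining [35, -7, -34] -> largest is 35
  Remaining [-7, -34] -> largest is -7
  Remaining [-34] -> largest is -34
Collecting the picks in order gives the descending list.
Final answer: [37, 36, 35, -7, -34]


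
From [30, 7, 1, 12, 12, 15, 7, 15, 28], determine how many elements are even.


Check each element:
  30 is even
  7 is odd
  1 is odd
  12 is even
  12 is even
  15 is odd
  7 is odd
  15 is odd
  28 is even
Evens: [30, 12, 12, 28]
Count of evens = 4
Final answer: 4


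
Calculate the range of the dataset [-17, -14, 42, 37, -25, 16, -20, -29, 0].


Maximum value: 42
Minimum value: -29
Range = 42 - (-29) = 71
Final answer: 71


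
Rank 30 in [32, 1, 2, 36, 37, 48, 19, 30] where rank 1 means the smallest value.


Sort ascending: [1, 2, 19, 30, 32, 36, 37, 48]
Find 30 in the sorted list.
30 is at position 4 (1-indexed).
Final answer: 4


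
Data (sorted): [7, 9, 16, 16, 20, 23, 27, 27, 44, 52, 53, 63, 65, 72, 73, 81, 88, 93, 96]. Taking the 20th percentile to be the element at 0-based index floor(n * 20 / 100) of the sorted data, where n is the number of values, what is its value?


The dataset has n = 19 elements.
Index = floor(19 * 20 / 100) = floor(380 / 100) = floor(3.8) = 3
Counting from index 0 in the sorted data, the element at index 3 is 16.
Final answer: 16


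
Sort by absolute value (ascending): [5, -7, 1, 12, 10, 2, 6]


Compute absolute values:
  |5| = 5
  |-7| = 7
  |1| = 1
  |12| = 12
  |10| = 10
  |2| = 2
  |6| = 6
Absolute values in increasing order: 1 < 2 < 5 < 6 < 7 < 10 < 12
Listing the original numbers in that order gives the answer.
Final answer: [1, 2, 5, 6, -7, 10, 12]


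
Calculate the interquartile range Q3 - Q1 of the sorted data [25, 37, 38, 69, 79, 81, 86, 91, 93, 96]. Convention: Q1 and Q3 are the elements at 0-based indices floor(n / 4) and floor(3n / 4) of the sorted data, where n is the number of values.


The data has n = 10 elements.
Q1 index = floor(10 / 4) = floor(2.5) = 2; Q3 index = floor(3 * 10 / 4) = floor(7.5) = 7
Q1 = element at index 2 = 38
Q3 = element at index 7 = 91
IQR = 91 - 38 = 53
Final answer: 53


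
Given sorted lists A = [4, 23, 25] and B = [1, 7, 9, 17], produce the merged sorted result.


List A: [4, 23, 25]
List B: [1, 7, 9, 17]
Repeatedly compare the front elements and take the smaller:
  4 vs 1 -> take 1
  4 vs 7 -> take 4
  23 vs 7 -> take 7
  23 vs 9 -> take 9
  23 vs 17 -> take 17
  B is exhausted; append the rest of A: [23, 25]
Final answer: [1, 4, 7, 9, 17, 23, 25]


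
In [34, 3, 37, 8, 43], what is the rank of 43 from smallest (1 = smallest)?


Sort ascending: [3, 8, 34, 37, 43]
Find 43 in the sorted list.
43 is at position 5 (1-indexed).
Final answer: 5


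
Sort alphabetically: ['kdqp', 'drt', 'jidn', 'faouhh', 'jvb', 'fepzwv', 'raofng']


Compare strings character by character (the first differing letter decides):
  'drt' < 'faouhh' since 'd' < 'f' at position 1
  'faouhh' < 'fepzwv' since 'a' < 'e' at position 2
  'fepzwv' < 'jidn' since 'f' < 'j' at position 1
  'jidn' < 'jvb' since 'i' < 'v' at position 2
  'jvb' < 'kdqp' since 'j' < 'k' at position 1
  'kdqp' < 'raofng' since 'k' < 'r' at position 1
Chaining these comparisons gives the alphabetical order.
Final answer: ['drt', 'faouhh', 'fepzwv', 'jidn', 'jvb', 'kdqp', 'raofng']


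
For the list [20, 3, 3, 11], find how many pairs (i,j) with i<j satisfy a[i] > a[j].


For each element, count the later elements that are smaller than it:
  20 (index 0): smaller elements after it = [3, 3, 11] -> 3
  3 (index 1): smaller elements after it = [] -> 0
  3 (index 2): smaller elements after it = [] -> 0
Total inversions = 3 + 0 + 0 = 3
Final answer: 3


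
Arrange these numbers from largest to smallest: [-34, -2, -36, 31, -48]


Original list: [-34, -2, -36, 31, -48]
Repeatedly take the largest remaining element:
  Remaining [-34, -2, -36, 31, -48] -> largest is 31
  Remaining [-34, -2, -36, -48] -> largest is -2
  Remaining [-34, -36, -48] -> largest is -34
  Remaining [-36, -48] -> largest is -36
  Remaining [-48] -> largest is -48
Collecting the picks in order gives the descending list.
Final answer: [31, -2, -34, -36, -48]


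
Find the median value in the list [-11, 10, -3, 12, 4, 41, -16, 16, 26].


First, sort the list: [-16, -11, -3, 4, 10, 12, 16, 26, 41]
The list has 9 elements (odd count).
The middle index is 4 (0-based), and the element there is 10.
Final answer: 10


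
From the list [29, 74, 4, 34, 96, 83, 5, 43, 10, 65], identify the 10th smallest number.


Sort ascending: [4, 5, 10, 29, 34, 43, 65, 74, 83, 96]
The 10th element (1-indexed) is at index 9.
Value = 96
Final answer: 96


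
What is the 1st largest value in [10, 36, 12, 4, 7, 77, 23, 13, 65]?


Sort descending: [77, 65, 36, 23, 13, 12, 10, 7, 4]
The 1st element (1-indexed) is at index 0.
Value = 77
Final answer: 77


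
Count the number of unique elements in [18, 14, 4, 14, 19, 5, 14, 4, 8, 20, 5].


List all unique values:
Distinct values: [4, 5, 8, 14, 18, 19, 20]
Count = 7
Final answer: 7


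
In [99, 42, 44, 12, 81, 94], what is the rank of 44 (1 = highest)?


Sort descending: [99, 94, 81, 44, 42, 12]
Find 44 in the sorted list.
44 is at position 4.
Final answer: 4


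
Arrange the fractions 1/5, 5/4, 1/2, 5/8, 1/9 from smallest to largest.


Convert to decimal for comparison:
  1/5 = 0.2
  5/4 = 1.25
  1/2 = 0.5
  5/8 = 0.625
  1/9 = 0.1111
Decimals in increasing order: 0.1111 < 0.2 < 0.5 < 0.625 < 1.25
Writing each back as its fraction gives the sorted order.
Final answer: 1/9, 1/5, 1/2, 5/8, 5/4


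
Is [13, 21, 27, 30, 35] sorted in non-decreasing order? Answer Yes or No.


Check consecutive pairs:
  13 <= 21? True
  21 <= 27? True
  27 <= 30? True
  30 <= 35? True
Every consecutive pair is in order, so the list is non-decreasing.
Final answer: Yes


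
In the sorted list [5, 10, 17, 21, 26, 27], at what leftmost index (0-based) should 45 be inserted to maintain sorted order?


List is sorted: [5, 10, 17, 21, 26, 27]
We need the leftmost position where 45 can be inserted, i.e. the first index whose element is >= 45 (or the end of the list if none is).
Binary search with low=0, high=6 (0-based indices):
  low=0, high=6, mid=3: a[3]=21 < 45, so low = 4
  low=4, high=6, mid=5: a[5]=27 < 45, so low = 6
Now low = high = 6, so the insertion index is 6.
Final answer: 6


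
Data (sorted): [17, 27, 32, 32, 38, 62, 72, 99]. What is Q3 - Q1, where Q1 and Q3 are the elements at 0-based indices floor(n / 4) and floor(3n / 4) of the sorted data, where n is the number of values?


The data has n = 8 elements.
Q1 index = floor(8 / 4) = floor(2) = 2; Q3 index = floor(3 * 8 / 4) = floor(6) = 6
Q1 = element at index 2 = 32
Q3 = element at index 6 = 72
IQR = 72 - 32 = 40
Final answer: 40


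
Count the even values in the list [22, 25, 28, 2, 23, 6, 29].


Check each element:
  22 is even
  25 is odd
  28 is even
  2 is even
  23 is odd
  6 is even
  29 is odd
Evens: [22, 28, 2, 6]
Count of evens = 4
Final answer: 4


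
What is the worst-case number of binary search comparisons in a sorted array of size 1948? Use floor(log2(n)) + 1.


Binary search halves the search space each step.
Maximum comparisons = floor(log2(1948)) + 1
log2(1948) = 10.9278
floor(log2(1948)) = 10, so 10 + 1 = 11
Final answer: 11


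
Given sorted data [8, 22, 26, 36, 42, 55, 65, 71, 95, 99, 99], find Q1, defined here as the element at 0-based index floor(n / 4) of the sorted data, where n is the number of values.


The list has n = 11 elements.
Q1 index = floor(11 / 4) = floor(2.75) = 2
Counting from index 0 in the sorted data, the element at index 2 is 26.
Final answer: 26


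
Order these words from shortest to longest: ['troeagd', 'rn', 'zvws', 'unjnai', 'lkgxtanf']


Compute lengths:
  'troeagd' has length 7
  'rn' has length 2
  'zvws' has length 4
  'unjnai' has length 6
  'lkgxtanf' has length 8
Lengths in increasing order: 2 < 4 < 6 < 7 < 8
Listing the words in that order gives the answer.
Final answer: ['rn', 'zvws', 'unjnai', 'troeagd', 'lkgxtanf']


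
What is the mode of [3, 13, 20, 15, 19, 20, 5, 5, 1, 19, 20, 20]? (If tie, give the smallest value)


Count the frequency of each value:
  1 appears 1 time(s)
  3 appears 1 time(s)
  5 appears 2 time(s)
  13 appears 1 time(s)
  15 appears 1 time(s)
  19 appears 2 time(s)
  20 appears 4 time(s)
Maximum frequency is 4.
Only 20 reaches that frequency, so it is the mode.
Final answer: 20


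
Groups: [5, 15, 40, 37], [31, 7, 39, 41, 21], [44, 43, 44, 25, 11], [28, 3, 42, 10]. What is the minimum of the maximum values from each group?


Find max of each group:
  Group 1: [5, 15, 40, 37] -> max = 40
  Group 2: [31, 7, 39, 41, 21] -> max = 41
  Group 3: [44, 43, 44, 25, 11] -> max = 44
  Group 4: [28, 3, 42, 10] -> max = 42
Maxes: [40, 41, 44, 42]
Minimum of maxes = 40
Final answer: 40


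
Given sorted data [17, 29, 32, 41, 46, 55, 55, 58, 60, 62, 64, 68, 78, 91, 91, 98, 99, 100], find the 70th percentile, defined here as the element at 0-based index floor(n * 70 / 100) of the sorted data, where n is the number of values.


The dataset has n = 18 elements.
Index = floor(18 * 70 / 100) = floor(1260 / 100) = floor(12.6) = 12
Counting from index 0 in the sorted data, the element at index 12 is 78.
Final answer: 78


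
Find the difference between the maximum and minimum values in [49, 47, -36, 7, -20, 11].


Maximum value: 49
Minimum value: -36
Range = 49 - (-36) = 85
Final answer: 85


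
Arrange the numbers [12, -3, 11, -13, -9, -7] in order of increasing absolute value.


Compute absolute values:
  |12| = 12
  |-3| = 3
  |11| = 11
  |-13| = 13
  |-9| = 9
  |-7| = 7
Absolute values in increasing order: 3 < 7 < 9 < 11 < 12 < 13
Listing the original numbers in that order gives the answer.
Final answer: [-3, -7, -9, 11, 12, -13]


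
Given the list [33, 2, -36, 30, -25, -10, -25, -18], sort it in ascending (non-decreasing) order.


Original list: [33, 2, -36, 30, -25, -10, -25, -18]
Repeatedly take the smallest remaining element:
  Remaining [33, 2, -36, 30, -25, -10, -25, -18] -> smallest is -36
  Remaining [33, 2, 30, -25, -10, -25, -18] -> smallest is -25
  Remaining [33, 2, 30, -10, -25, -18] -> smallest is -25
  Remaining [33, 2, 30, -10, -18] -> smallest is -18
  Remaining [33, 2, 30, -10] -> smallest is -10
  Remaining [33, 2, 30] -> smallest is 2
  Remaining [33, 30] -> smallest is 30
  Remaining [33] -> smallest is 33
Collecting the picks in order gives the sorted list.
Final answer: [-36, -25, -25, -18, -10, 2, 30, 33]


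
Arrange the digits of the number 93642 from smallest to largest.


The number 93642 has digits: 9, 3, 6, 4, 2
Sorted: 2, 3, 4, 6, 9
Joining the sorted digits gives the result.
Final answer: 23469


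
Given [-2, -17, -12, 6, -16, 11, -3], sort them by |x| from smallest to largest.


Compute absolute values:
  |-2| = 2
  |-17| = 17
  |-12| = 12
  |6| = 6
  |-16| = 16
  |11| = 11
  |-3| = 3
Absolute values in increasing order: 2 < 3 < 6 < 11 < 12 < 16 < 17
Listing the original numbers in that order gives the answer.
Final answer: [-2, -3, 6, 11, -12, -16, -17]


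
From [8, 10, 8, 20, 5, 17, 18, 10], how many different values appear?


List all unique values:
Distinct values: [5, 8, 10, 17, 18, 20]
Count = 6
Final answer: 6


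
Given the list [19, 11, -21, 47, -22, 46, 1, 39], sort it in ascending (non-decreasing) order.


Original list: [19, 11, -21, 47, -22, 46, 1, 39]
Repeatedly take the smallest remaining element:
  Remaining [19, 11, -21, 47, -22, 46, 1, 39] -> smallest is -22
  Remaining [19, 11, -21, 47, 46, 1, 39] -> smallest is -21
  Remaining [19, 11, 47, 46, 1, 39] -> smallest is 1
  Remaining [19, 11, 47, 46, 39] -> smallest is 11
  Remaining [19, 47, 46, 39] -> smallest is 19
  Remaining [47, 46, 39] -> smallest is 39
  Remaining [47, 46] -> smallest is 46
  Remaining [47] -> smallest is 47
Collecting the picks in order gives the sorted list.
Final answer: [-22, -21, 1, 11, 19, 39, 46, 47]


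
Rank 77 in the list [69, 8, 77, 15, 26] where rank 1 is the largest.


Sort descending: [77, 69, 26, 15, 8]
Find 77 in the sorted list.
77 is at position 1.
Final answer: 1


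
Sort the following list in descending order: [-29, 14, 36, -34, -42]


Original list: [-29, 14, 36, -34, -42]
Repeatedly take the largest remaining element:
  Remaining [-29, 14, 36, -34, -42] -> largest is 36
  Remaining [-29, 14, -34, -42] -> largest is 14
  Remaining [-29, -34, -42] -> largest is -29
  Remaining [-34, -42] -> largest is -34
  Remaining [-42] -> largest is -42
Collecting the picks in order gives the descending list.
Final answer: [36, 14, -29, -34, -42]


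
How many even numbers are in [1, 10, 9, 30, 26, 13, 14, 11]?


Check each element:
  1 is odd
  10 is even
  9 is odd
  30 is even
  26 is even
  13 is odd
  14 is even
  11 is odd
Evens: [10, 30, 26, 14]
Count of evens = 4
Final answer: 4
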